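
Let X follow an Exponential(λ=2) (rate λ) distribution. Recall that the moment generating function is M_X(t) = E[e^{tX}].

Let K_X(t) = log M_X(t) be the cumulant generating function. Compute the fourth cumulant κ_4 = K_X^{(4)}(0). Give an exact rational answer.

M_X(t) = 2/(2 - t)
K_X(t) = log M_X(t) = -log(2 - t) + log(2)
K^(4)(t) = 6/(t^4 - 8*t^3 + 24*t^2 - 32*t + 16)

κ_4 = K^(4)(0) = 3/8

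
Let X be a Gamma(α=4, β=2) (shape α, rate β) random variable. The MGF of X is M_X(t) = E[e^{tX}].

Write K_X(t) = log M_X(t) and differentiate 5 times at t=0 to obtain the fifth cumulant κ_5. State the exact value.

κ_5 = D^5[K](0) = 3

M_X(t) = 16/(2 - t)^4
K_X(t) = log M_X(t) = -4*log(2 - t) + 4*log(2)
D^5[K](t) = -96/(t^5 - 10*t^4 + 40*t^3 - 80*t^2 + 80*t - 32)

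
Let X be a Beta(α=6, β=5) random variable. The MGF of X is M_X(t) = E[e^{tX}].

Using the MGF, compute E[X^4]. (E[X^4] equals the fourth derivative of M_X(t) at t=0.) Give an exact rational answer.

E[X^4] = D^4[M](0) = 18/143

M_X(t) = ₁F₁(6; 11; t)
D^4[M](t) = 18*₁F₁(10; 15; t)/143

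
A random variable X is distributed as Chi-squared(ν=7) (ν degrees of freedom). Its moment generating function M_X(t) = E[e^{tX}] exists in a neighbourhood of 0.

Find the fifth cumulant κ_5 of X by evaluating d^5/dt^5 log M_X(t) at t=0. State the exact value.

κ_5 = D^5[K](0) = 2688

M_X(t) = (1 - 2*t)^(-7/2)
K_X(t) = log M_X(t) = -7*log(1 - 2*t)/2
D^5[K](t) = -2688/(32*t^5 - 80*t^4 + 80*t^3 - 40*t^2 + 10*t - 1)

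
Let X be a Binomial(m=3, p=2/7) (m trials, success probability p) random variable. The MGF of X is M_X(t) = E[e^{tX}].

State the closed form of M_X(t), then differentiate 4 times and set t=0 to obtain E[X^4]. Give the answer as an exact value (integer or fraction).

E[X^4] = M^(4)(0) = 1758/343

M_X(t) = (2*e^(t)/7 + 5/7)^3
M^(4)(t) = 648*e^(3*t)/343 + 960*e^(2*t)/343 + 150*e^(t)/343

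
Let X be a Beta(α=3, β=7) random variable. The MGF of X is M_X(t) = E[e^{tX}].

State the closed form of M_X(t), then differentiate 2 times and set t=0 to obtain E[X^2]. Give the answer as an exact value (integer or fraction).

E[X^2] = M^(2)(0) = 6/55

M_X(t) = ₁F₁(3; 10; t)
M^(2)(t) = 6*₁F₁(5; 12; t)/55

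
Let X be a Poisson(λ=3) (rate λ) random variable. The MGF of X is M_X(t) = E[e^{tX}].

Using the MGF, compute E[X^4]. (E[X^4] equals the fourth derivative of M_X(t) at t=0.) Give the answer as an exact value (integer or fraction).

M_X(t) = e^(3*e^(t) - 3)
dM/dt = 3*e^(-3)*e^(t)*e^(3*e^(t))
d^2M/dt^2 = (9*e^(2*t)*e^(3*e^(t)) + 3*e^(t)*e^(3*e^(t)))*e^(-3)
d^3M/dt^3 = (27*e^(3*t)*e^(3*e^(t)) + 27*e^(2*t)*e^(3*e^(t)) + 3*e^(t)*e^(3*e^(t)))*e^(-3)
d^4M/dt^4 = (81*e^(4*t)*e^(3*e^(t)) + 162*e^(3*t)*e^(3*e^(t)) + 63*e^(2*t)*e^(3*e^(t)) + 3*e^(t)*e^(3*e^(t)))*e^(-3)

E[X^4] = d^4M/dt^4 |_{t=0} = 309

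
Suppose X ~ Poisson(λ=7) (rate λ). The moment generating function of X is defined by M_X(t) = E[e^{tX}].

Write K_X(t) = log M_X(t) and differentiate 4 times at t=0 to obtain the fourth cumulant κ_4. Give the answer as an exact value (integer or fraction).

M_X(t) = e^(7*e^(t) - 7)
K_X(t) = log M_X(t) = 7*e^(t) - 7
K^(4)(t) = 7*e^(t)

κ_4 = K^(4)(0) = 7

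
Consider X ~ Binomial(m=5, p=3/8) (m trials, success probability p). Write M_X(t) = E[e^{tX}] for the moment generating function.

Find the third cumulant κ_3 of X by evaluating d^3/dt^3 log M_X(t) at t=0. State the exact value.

M_X(t) = (3*e^(t)/8 + 5/8)^5
K_X(t) = log M_X(t) = 5*log(3*e^(t)/8 + 5/8)
D^3[K](t) = (-225*e^(2*t) + 375*e^(t))/(27*e^(3*t) + 135*e^(2*t) + 225*e^(t) + 125)

κ_3 = D^3[K](0) = 75/256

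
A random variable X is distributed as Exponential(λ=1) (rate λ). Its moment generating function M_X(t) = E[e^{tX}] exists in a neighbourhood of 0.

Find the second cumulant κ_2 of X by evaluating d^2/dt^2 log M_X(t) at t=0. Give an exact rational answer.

κ_2 = K^(2)(0) = 1

M_X(t) = 1/(1 - t)
K_X(t) = log M_X(t) = -log(1 - t)
K^(2)(t) = 1/(t^2 - 2*t + 1)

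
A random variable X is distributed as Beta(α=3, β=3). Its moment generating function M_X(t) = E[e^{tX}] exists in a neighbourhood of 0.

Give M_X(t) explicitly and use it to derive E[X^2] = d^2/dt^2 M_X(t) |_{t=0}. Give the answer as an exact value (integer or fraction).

M_X(t) = ₁F₁(3; 6; t)
M^(2)(t) = 2*₁F₁(5; 8; t)/7

E[X^2] = M^(2)(0) = 2/7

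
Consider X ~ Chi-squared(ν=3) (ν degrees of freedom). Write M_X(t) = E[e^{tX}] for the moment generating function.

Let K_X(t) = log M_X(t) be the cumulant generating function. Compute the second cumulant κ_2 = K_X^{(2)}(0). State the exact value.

κ_2 = D^2[K](0) = 6

M_X(t) = (1 - 2*t)^(-3/2)
K_X(t) = log M_X(t) = -3*log(1 - 2*t)/2
D^2[K](t) = 6/(4*t^2 - 4*t + 1)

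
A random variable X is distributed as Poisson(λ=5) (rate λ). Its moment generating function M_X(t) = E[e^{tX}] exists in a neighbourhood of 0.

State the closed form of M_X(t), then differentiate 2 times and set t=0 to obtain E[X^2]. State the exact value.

M_X(t) = e^(5*e^(t) - 5)
M′(t) = 5*e^(-5)*e^(t)*e^(5*e^(t))
M′′(t) = (25*e^(2*t)*e^(5*e^(t)) + 5*e^(t)*e^(5*e^(t)))*e^(-5)

E[X^2] = M′′(0) = 30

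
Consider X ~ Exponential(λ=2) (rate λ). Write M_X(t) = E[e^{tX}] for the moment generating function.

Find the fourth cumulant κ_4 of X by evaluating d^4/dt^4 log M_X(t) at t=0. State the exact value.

M_X(t) = 2/(2 - t)
K_X(t) = log M_X(t) = -log(2 - t) + log(2)
K^(4)(t) = 6/(t^4 - 8*t^3 + 24*t^2 - 32*t + 16)

κ_4 = K^(4)(0) = 3/8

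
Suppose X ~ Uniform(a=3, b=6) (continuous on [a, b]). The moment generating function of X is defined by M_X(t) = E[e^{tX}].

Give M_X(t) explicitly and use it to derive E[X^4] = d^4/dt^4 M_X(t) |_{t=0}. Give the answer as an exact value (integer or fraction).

M_X(t) = (e^(6*t) - e^(3*t))/(3*t)
dM/dt = (6*t*e^(6*t) - 3*t*e^(3*t) - e^(6*t) + e^(3*t))/(3*t^2)
d^2M/dt^2 = (36*t^2*e^(6*t) - 9*t^2*e^(3*t) - 12*t*e^(6*t) + 6*t*e^(3*t) + 2*e^(6*t) - 2*e^(3*t))/(3*t^3)
d^3M/dt^3 = (72*t^3*e^(6*t) - 9*t^3*e^(3*t) - 36*t^2*e^(6*t) + 9*t^2*e^(3*t) + 12*t*e^(6*t) - 6*t*e^(3*t) - 2*e^(6*t) + 2*e^(3*t))/t^4

E[X^4] = d^4M/dt^4 |_{t=0} = 2511/5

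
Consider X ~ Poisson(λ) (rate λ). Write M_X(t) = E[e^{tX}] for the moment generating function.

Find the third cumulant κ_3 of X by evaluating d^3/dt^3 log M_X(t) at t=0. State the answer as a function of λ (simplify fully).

κ_3 = K′′′(0) = λ

M_X(t) = e^(λ*(e^(t) - 1))
K_X(t) = log M_X(t) = λ*(e^(t) - 1)
K′(t) = λ*e^(t)
K′′(t) = λ*e^(t)
K′′′(t) = λ*e^(t)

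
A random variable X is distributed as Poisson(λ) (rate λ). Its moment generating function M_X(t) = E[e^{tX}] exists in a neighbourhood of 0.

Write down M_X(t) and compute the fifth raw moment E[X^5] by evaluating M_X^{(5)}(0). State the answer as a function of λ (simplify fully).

M_X(t) = e^(λ*(e^(t) - 1))
dM/dt = λ*e^(-λ)*e^(t)*e^(λ*e^(t))
d^2M/dt^2 = (λ^2*e^(2*t)*e^(λ*e^(t)) + λ*e^(t)*e^(λ*e^(t)))*e^(-λ)
d^3M/dt^3 = (λ^3*e^(3*t)*e^(λ*e^(t)) + 3*λ^2*e^(2*t)*e^(λ*e^(t)) + λ*e^(t)*e^(λ*e^(t)))*e^(-λ)
d^4M/dt^4 = (λ^4*e^(4*t)*e^(λ*e^(t)) + 6*λ^3*e^(3*t)*e^(λ*e^(t)) + 7*λ^2*e^(2*t)*e^(λ*e^(t)) + λ*e^(t)*e^(λ*e^(t)))*e^(-λ)
d^5M/dt^5 = (λ^5*e^(5*t)*e^(λ*e^(t)) + 10*λ^4*e^(4*t)*e^(λ*e^(t)) + 25*λ^3*e^(3*t)*e^(λ*e^(t)) + 15*λ^2*e^(2*t)*e^(λ*e^(t)) + λ*e^(t)*e^(λ*e^(t)))*e^(-λ)

E[X^5] = d^5M/dt^5 |_{t=0} = λ*(λ^4 + 10*λ^3 + 25*λ^2 + 15*λ + 1)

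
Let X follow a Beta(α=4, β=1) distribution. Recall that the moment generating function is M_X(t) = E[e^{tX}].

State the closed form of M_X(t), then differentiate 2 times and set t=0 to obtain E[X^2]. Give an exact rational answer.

E[X^2] = M^(2)(0) = 2/3

M_X(t) = ₁F₁(4; 5; t)
M^(2)(t) = 2*₁F₁(6; 7; t)/3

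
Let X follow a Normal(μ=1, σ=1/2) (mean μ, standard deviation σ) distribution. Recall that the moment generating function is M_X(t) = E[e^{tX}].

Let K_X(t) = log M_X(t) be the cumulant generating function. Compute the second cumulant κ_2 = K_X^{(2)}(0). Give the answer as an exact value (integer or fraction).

κ_2 = D^2[K](0) = 1/4

M_X(t) = e^(t^2/8 + t)
K_X(t) = log M_X(t) = t^2/8 + t
D^2[K](t) = 1/4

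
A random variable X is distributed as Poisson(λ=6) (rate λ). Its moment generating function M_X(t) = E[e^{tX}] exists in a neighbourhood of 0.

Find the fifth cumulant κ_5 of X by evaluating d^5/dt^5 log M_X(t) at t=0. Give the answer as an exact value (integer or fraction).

M_X(t) = e^(6*e^(t) - 6)
K_X(t) = log M_X(t) = 6*e^(t) - 6
D^5[K](t) = 6*e^(t)

κ_5 = D^5[K](0) = 6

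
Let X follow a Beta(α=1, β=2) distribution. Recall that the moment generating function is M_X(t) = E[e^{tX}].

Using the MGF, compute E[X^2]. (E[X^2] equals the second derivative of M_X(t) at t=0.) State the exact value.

E[X^2] = d^2M/dt^2 |_{t=0} = 1/6

M_X(t) = ₁F₁(1; 3; t)
dM/dt = ₁F₁(2; 4; t)/3
d^2M/dt^2 = ₁F₁(3; 5; t)/6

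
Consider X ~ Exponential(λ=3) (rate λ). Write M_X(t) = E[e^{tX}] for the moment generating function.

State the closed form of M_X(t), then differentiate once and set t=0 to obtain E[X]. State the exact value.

M_X(t) = 3/(3 - t)
D[M](t) = 3/(t^2 - 6*t + 9)

E[X] = D[M](0) = 1/3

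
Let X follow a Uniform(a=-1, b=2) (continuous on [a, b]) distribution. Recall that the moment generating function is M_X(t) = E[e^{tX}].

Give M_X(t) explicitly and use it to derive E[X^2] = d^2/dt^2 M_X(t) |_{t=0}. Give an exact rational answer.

E[X^2] = D^2[M](0) = 1

M_X(t) = (e^(2*t) - e^(-t))/(3*t)
D^2[M](t) = (4*t^2*e^(3*t) - t^2 - 4*t*e^(3*t) - 2*t + 2*e^(3*t) - 2)*e^(-t)/(3*t^3)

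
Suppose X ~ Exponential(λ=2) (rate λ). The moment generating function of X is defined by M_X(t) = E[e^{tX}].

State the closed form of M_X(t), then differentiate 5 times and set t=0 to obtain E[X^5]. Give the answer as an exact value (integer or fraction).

M_X(t) = 2/(2 - t)
dM/dt = 2/(t^2 - 4*t + 4)
d^2M/dt^2 = -4/(t^3 - 6*t^2 + 12*t - 8)
d^3M/dt^3 = 12/(t^4 - 8*t^3 + 24*t^2 - 32*t + 16)
d^4M/dt^4 = -48/(t^5 - 10*t^4 + 40*t^3 - 80*t^2 + 80*t - 32)
d^5M/dt^5 = 240/(t^6 - 12*t^5 + 60*t^4 - 160*t^3 + 240*t^2 - 192*t + 64)

E[X^5] = d^5M/dt^5 |_{t=0} = 15/4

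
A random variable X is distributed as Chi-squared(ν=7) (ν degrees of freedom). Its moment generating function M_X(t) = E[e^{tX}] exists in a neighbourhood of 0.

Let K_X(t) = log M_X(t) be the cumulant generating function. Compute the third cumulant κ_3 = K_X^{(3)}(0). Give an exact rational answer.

κ_3 = K′′′(0) = 56

M_X(t) = (1 - 2*t)^(-7/2)
K_X(t) = log M_X(t) = -7*log(1 - 2*t)/2
K′(t) = -7/(2*t - 1)
K′′(t) = 14/(4*t^2 - 4*t + 1)
K′′′(t) = -56/(8*t^3 - 12*t^2 + 6*t - 1)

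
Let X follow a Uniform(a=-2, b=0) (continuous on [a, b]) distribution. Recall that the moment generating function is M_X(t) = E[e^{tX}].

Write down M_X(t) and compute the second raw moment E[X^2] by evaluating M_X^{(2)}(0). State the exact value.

E[X^2] = M^(2)(0) = 4/3

M_X(t) = (1 - e^(-2*t))/(2*t)
M^(2)(t) = (-2*t^2 - 2*t + e^(2*t) - 1)*e^(-2*t)/t^3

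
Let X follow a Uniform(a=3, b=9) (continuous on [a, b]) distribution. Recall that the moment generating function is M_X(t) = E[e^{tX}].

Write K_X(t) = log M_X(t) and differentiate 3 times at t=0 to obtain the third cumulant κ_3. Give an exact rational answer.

M_X(t) = (e^(9*t) - e^(3*t))/(6*t)
K_X(t) = log M_X(t) = -log(t) + log(e^(9*t) - e^(3*t)) - log(6)
D^3[K](t) = (216*t^3*e^(12*t) + 216*t^3*e^(6*t) - 2*e^(18*t) + 6*e^(12*t) - 6*e^(6*t) + 2)/(t^3*e^(18*t) - 3*t^3*e^(12*t) + 3*t^3*e^(6*t) - t^3)

κ_3 = D^3[K](0) = 0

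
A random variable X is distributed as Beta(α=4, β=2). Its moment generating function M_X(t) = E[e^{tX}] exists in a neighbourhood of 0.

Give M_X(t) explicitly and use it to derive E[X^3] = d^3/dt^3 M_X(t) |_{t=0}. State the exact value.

M_X(t) = ₁F₁(4; 6; t)
M′(t) = 2*₁F₁(5; 7; t)/3
M′′(t) = 10*₁F₁(6; 8; t)/21
M′′′(t) = 5*₁F₁(7; 9; t)/14

E[X^3] = M′′′(0) = 5/14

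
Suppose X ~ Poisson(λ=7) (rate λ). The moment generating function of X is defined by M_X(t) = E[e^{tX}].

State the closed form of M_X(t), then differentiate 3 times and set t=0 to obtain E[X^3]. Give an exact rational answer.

M_X(t) = e^(7*e^(t) - 7)
dM/dt = 7*e^(-7)*e^(t)*e^(7*e^(t))
d^2M/dt^2 = (49*e^(2*t)*e^(7*e^(t)) + 7*e^(t)*e^(7*e^(t)))*e^(-7)
d^3M/dt^3 = (343*e^(3*t)*e^(7*e^(t)) + 147*e^(2*t)*e^(7*e^(t)) + 7*e^(t)*e^(7*e^(t)))*e^(-7)

E[X^3] = d^3M/dt^3 |_{t=0} = 497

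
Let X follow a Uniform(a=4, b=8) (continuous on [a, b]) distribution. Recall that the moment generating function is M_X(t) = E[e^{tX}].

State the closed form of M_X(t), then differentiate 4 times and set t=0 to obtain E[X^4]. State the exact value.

E[X^4] = d^4M/dt^4 |_{t=0} = 7936/5

M_X(t) = (e^(8*t) - e^(4*t))/(4*t)
dM/dt = (8*t*e^(8*t) - 4*t*e^(4*t) - e^(8*t) + e^(4*t))/(4*t^2)
d^2M/dt^2 = (32*t^2*e^(8*t) - 8*t^2*e^(4*t) - 8*t*e^(8*t) + 4*t*e^(4*t) + e^(8*t) - e^(4*t))/(2*t^3)
d^3M/dt^3 = (256*t^3*e^(8*t) - 32*t^3*e^(4*t) - 96*t^2*e^(8*t) + 24*t^2*e^(4*t) + 24*t*e^(8*t) - 12*t*e^(4*t) - 3*e^(8*t) + 3*e^(4*t))/(2*t^4)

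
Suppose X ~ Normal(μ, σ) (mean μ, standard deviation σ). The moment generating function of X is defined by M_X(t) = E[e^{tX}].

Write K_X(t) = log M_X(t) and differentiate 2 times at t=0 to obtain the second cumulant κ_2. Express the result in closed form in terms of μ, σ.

M_X(t) = e^(μ*t + σ^2*t^2/2)
K_X(t) = log M_X(t) = μ*t + σ^2*t^2/2
K^(2)(t) = σ^2

κ_2 = K^(2)(0) = σ^2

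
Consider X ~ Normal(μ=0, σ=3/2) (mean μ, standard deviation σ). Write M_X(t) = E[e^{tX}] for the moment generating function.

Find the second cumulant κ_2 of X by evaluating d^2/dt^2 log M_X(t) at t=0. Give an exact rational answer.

M_X(t) = e^(9*t^2/8)
K_X(t) = log M_X(t) = 9*t^2/8
K′(t) = 9*t/4
K′′(t) = 9/4

κ_2 = K′′(0) = 9/4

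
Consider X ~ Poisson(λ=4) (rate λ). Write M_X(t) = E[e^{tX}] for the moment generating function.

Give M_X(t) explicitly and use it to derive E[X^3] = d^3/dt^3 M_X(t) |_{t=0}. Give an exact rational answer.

M_X(t) = e^(4*e^(t) - 4)
M^(3)(t) = (64*e^(3*t)*e^(4*e^(t)) + 48*e^(2*t)*e^(4*e^(t)) + 4*e^(t)*e^(4*e^(t)))*e^(-4)

E[X^3] = M^(3)(0) = 116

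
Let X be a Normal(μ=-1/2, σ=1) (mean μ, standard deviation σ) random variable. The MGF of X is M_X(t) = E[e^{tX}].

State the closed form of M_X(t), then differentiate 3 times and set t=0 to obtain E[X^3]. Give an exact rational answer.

E[X^3] = M^(3)(0) = -13/8

M_X(t) = e^(t^2/2 - t/2)
M^(3)(t) = (8*t^3*e^(t^2/2) - 12*t^2*e^(t^2/2) + 30*t*e^(t^2/2) - 13*e^(t^2/2))*e^(-t/2)/8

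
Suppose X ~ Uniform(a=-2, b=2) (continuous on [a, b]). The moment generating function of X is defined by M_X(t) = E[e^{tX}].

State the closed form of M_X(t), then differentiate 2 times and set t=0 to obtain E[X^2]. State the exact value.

E[X^2] = M^(2)(0) = 4/3

M_X(t) = (e^(2*t) - e^(-2*t))/(4*t)
M^(2)(t) = (2*t^2*e^(4*t) - 2*t^2 - 2*t*e^(4*t) - 2*t + e^(4*t) - 1)*e^(-2*t)/(2*t^3)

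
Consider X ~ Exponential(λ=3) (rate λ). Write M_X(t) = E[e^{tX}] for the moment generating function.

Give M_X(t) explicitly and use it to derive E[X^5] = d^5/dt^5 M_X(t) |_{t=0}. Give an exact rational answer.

E[X^5] = d^5M/dt^5 |_{t=0} = 40/81

M_X(t) = 3/(3 - t)
dM/dt = 3/(t^2 - 6*t + 9)
d^2M/dt^2 = -6/(t^3 - 9*t^2 + 27*t - 27)
d^3M/dt^3 = 18/(t^4 - 12*t^3 + 54*t^2 - 108*t + 81)
d^4M/dt^4 = -72/(t^5 - 15*t^4 + 90*t^3 - 270*t^2 + 405*t - 243)
d^5M/dt^5 = 360/(t^6 - 18*t^5 + 135*t^4 - 540*t^3 + 1215*t^2 - 1458*t + 729)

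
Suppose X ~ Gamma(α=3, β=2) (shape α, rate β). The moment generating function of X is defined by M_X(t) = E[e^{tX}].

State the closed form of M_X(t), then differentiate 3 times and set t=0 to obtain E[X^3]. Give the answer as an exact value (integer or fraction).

M_X(t) = 8/(2 - t)^3
dM/dt = 24/(t^4 - 8*t^3 + 24*t^2 - 32*t + 16)
d^2M/dt^2 = -96/(t^5 - 10*t^4 + 40*t^3 - 80*t^2 + 80*t - 32)
d^3M/dt^3 = 480/(t^6 - 12*t^5 + 60*t^4 - 160*t^3 + 240*t^2 - 192*t + 64)

E[X^3] = d^3M/dt^3 |_{t=0} = 15/2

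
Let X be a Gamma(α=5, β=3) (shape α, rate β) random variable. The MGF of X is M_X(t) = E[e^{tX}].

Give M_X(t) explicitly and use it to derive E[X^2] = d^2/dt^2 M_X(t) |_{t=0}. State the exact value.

M_X(t) = 243/(3 - t)^5
dM/dt = 1215/(t^6 - 18*t^5 + 135*t^4 - 540*t^3 + 1215*t^2 - 1458*t + 729)
d^2M/dt^2 = -7290/(t^7 - 21*t^6 + 189*t^5 - 945*t^4 + 2835*t^3 - 5103*t^2 + 5103*t - 2187)

E[X^2] = d^2M/dt^2 |_{t=0} = 10/3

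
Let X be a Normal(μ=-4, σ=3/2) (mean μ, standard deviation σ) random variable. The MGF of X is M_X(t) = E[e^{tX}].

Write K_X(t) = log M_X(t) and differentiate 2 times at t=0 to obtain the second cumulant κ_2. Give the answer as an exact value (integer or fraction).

M_X(t) = e^(9*t^2/8 - 4*t)
K_X(t) = log M_X(t) = 9*t^2/8 - 4*t
dK/dt = 9*t/4 - 4
d^2K/dt^2 = 9/4

κ_2 = d^2K/dt^2 |_{t=0} = 9/4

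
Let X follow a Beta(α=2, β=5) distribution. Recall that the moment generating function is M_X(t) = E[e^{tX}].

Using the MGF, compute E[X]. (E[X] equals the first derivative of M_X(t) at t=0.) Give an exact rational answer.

M_X(t) = ₁F₁(2; 7; t)
M′(t) = 2*₁F₁(3; 8; t)/7

E[X] = M′(0) = 2/7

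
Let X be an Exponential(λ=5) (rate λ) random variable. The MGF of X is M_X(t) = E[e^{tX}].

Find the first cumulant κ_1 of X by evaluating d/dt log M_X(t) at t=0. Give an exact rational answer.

κ_1 = D[K](0) = 1/5

M_X(t) = 5/(5 - t)
K_X(t) = log M_X(t) = -log(5 - t) + log(5)
D[K](t) = -1/(t - 5)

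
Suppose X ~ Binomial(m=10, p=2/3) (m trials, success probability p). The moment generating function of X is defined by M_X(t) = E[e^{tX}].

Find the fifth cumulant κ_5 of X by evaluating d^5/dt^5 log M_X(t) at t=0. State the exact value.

κ_5 = K^(5)(0) = 100/81

M_X(t) = (2*e^(t)/3 + 1/3)^10
K_X(t) = log M_X(t) = 10*log(2*e^(t)/3 + 1/3)
K^(5)(t) = (-160*e^(4*t) + 880*e^(3*t) - 440*e^(2*t) + 20*e^(t))/(32*e^(5*t) + 80*e^(4*t) + 80*e^(3*t) + 40*e^(2*t) + 10*e^(t) + 1)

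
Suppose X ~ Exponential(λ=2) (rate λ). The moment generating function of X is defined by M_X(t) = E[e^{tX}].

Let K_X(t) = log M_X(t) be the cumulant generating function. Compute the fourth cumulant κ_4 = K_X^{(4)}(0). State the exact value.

κ_4 = K′′′′(0) = 3/8

M_X(t) = 2/(2 - t)
K_X(t) = log M_X(t) = -log(2 - t) + log(2)
K′(t) = -1/(t - 2)
K′′(t) = 1/(t^2 - 4*t + 4)
K′′′(t) = -2/(t^3 - 6*t^2 + 12*t - 8)
K′′′′(t) = 6/(t^4 - 8*t^3 + 24*t^2 - 32*t + 16)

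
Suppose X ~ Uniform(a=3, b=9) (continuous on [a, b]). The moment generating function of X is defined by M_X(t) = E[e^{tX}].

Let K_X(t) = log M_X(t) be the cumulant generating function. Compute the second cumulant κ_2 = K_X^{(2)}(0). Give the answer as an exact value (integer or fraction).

κ_2 = K′′(0) = 3

M_X(t) = (e^(9*t) - e^(3*t))/(6*t)
K_X(t) = log M_X(t) = -log(t) + log(e^(9*t) - e^(3*t)) - log(6)
K′(t) = (9*t*e^(6*t) - 3*t - e^(6*t) + 1)/(t*e^(6*t) - t)
K′′(t) = (-36*t^2*e^(6*t) + e^(12*t) - 2*e^(6*t) + 1)/(t^2*e^(12*t) - 2*t^2*e^(6*t) + t^2)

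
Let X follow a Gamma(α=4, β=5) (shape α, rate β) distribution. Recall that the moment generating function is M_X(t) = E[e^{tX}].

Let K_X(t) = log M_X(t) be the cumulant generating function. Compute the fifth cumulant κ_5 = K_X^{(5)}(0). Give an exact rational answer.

κ_5 = K^(5)(0) = 96/3125

M_X(t) = 625/(5 - t)^4
K_X(t) = log M_X(t) = -4*log(5 - t) + 4*log(5)
K^(5)(t) = -96/(t^5 - 25*t^4 + 250*t^3 - 1250*t^2 + 3125*t - 3125)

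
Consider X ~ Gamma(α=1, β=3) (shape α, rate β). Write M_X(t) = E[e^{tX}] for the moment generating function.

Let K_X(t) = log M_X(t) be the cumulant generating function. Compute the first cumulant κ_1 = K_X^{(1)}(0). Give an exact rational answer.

M_X(t) = 3/(3 - t)
K_X(t) = log M_X(t) = -log(3 - t) + log(3)
K′(t) = -1/(t - 3)

κ_1 = K′(0) = 1/3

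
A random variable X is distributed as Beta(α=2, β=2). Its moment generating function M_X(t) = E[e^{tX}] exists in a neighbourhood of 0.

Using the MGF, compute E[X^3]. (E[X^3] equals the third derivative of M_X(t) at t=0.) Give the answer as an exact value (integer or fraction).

M_X(t) = ₁F₁(2; 4; t)
M′(t) = ₁F₁(3; 5; t)/2
M′′(t) = 3*₁F₁(4; 6; t)/10
M′′′(t) = ₁F₁(5; 7; t)/5

E[X^3] = M′′′(0) = 1/5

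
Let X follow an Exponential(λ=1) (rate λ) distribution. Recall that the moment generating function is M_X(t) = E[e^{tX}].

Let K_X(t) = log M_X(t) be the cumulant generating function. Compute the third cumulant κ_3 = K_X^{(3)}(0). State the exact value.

κ_3 = K^(3)(0) = 2

M_X(t) = 1/(1 - t)
K_X(t) = log M_X(t) = -log(1 - t)
K^(3)(t) = -2/(t^3 - 3*t^2 + 3*t - 1)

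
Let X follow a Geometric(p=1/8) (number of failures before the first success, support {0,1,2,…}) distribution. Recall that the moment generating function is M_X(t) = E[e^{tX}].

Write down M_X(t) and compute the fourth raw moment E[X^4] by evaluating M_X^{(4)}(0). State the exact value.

E[X^4] = M^(4)(0) = 70665

M_X(t) = 1/(8*(1 - 7*e^(t)/8))
M^(4)(t) = (-2401*e^(4*t) - 30184*e^(3*t) - 34496*e^(2*t) - 3584*e^(t))/(16807*e^(5*t) - 96040*e^(4*t) + 219520*e^(3*t) - 250880*e^(2*t) + 143360*e^(t) - 32768)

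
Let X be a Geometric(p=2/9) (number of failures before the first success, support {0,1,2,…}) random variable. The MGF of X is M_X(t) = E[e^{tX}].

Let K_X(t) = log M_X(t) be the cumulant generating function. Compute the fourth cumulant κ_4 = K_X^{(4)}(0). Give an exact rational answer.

M_X(t) = 2/(9*(1 - 7*e^(t)/9))
K_X(t) = log M_X(t) = -log(1 - 7*e^(t)/9) - 2*log(3) + log(2)
K^(4)(t) = (3087*e^(3*t) + 15876*e^(2*t) + 5103*e^(t))/(2401*e^(4*t) - 12348*e^(3*t) + 23814*e^(2*t) - 20412*e^(t) + 6561)

κ_4 = K^(4)(0) = 12033/8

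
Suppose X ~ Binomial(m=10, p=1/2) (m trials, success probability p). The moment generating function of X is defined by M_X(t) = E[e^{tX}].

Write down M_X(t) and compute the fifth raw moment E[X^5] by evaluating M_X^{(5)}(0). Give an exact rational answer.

M_X(t) = (e^(t)/2 + 1/2)^10

E[X^5] = M^(5)(0) = 13375/2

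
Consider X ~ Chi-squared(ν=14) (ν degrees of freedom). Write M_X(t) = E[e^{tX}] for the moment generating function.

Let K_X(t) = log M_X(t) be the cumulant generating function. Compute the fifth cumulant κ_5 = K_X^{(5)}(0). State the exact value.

κ_5 = K^(5)(0) = 5376

M_X(t) = (1 - 2*t)^(-7)
K_X(t) = log M_X(t) = -7*log(1 - 2*t)
K^(5)(t) = -5376/(32*t^5 - 80*t^4 + 80*t^3 - 40*t^2 + 10*t - 1)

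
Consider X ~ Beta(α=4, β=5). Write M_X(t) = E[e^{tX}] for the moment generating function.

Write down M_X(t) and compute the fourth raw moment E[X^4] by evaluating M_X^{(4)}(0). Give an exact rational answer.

M_X(t) = ₁F₁(4; 9; t)
M′(t) = 4*₁F₁(5; 10; t)/9
M′′(t) = 2*₁F₁(6; 11; t)/9
M′′′(t) = 4*₁F₁(7; 12; t)/33
M′′′′(t) = 7*₁F₁(8; 13; t)/99

E[X^4] = M′′′′(0) = 7/99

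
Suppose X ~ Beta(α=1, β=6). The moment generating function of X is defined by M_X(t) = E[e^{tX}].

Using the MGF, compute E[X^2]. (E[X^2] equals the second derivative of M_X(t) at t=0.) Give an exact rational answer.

M_X(t) = ₁F₁(1; 7; t)
M^(2)(t) = ₁F₁(3; 9; t)/28

E[X^2] = M^(2)(0) = 1/28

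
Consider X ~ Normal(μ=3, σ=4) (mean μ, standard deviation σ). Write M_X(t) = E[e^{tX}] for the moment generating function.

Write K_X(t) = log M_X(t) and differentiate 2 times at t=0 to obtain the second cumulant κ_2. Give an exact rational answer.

M_X(t) = e^(8*t^2 + 3*t)
K_X(t) = log M_X(t) = 8*t^2 + 3*t
dK/dt = 16*t + 3
d^2K/dt^2 = 16

κ_2 = d^2K/dt^2 |_{t=0} = 16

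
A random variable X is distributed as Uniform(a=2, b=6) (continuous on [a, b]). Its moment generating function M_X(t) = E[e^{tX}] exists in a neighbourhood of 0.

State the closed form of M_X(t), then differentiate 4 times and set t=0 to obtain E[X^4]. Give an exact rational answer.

E[X^4] = D^4[M](0) = 1936/5

M_X(t) = (e^(6*t) - e^(2*t))/(4*t)
D^4[M](t) = (324*t^4*e^(6*t) - 4*t^4*e^(2*t) - 216*t^3*e^(6*t) + 8*t^3*e^(2*t) + 108*t^2*e^(6*t) - 12*t^2*e^(2*t) - 36*t*e^(6*t) + 12*t*e^(2*t) + 6*e^(6*t) - 6*e^(2*t))/t^5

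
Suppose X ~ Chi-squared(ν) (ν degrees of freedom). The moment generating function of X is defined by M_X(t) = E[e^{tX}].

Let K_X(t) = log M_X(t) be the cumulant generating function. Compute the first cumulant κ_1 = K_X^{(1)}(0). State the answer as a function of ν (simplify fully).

κ_1 = dK/dt |_{t=0} = ν

M_X(t) = (1 - 2*t)^(-ν/2)
K_X(t) = log M_X(t) = -ν*log(1 - 2*t)/2
dK/dt = -ν/(2*t - 1)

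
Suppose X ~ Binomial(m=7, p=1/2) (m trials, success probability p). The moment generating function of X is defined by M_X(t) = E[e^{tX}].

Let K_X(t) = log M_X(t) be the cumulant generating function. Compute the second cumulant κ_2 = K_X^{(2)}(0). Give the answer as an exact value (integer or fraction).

κ_2 = d^2K/dt^2 |_{t=0} = 7/4

M_X(t) = (e^(t)/2 + 1/2)^7
K_X(t) = log M_X(t) = 7*log(e^(t)/2 + 1/2)
dK/dt = 7*e^(t)/(e^(t) + 1)
d^2K/dt^2 = 7*e^(t)/(e^(2*t) + 2*e^(t) + 1)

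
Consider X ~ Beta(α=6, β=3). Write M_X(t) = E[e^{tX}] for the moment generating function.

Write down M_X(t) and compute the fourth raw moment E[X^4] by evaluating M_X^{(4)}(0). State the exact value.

M_X(t) = ₁F₁(6; 9; t)
M′(t) = 2*₁F₁(7; 10; t)/3
M′′(t) = 7*₁F₁(8; 11; t)/15
M′′′(t) = 56*₁F₁(9; 12; t)/165
M′′′′(t) = 14*₁F₁(10; 13; t)/55

E[X^4] = M′′′′(0) = 14/55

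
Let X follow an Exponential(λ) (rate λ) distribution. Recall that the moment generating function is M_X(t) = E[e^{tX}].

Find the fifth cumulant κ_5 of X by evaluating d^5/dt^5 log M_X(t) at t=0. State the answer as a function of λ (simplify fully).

M_X(t) = λ/(λ - t)
K_X(t) = log M_X(t) = log(λ) - log(λ - t)
D^5[K](t) = -24/(-λ^5 + 5*λ^4*t - 10*λ^3*t^2 + 10*λ^2*t^3 - 5*λ*t^4 + t^5)

κ_5 = D^5[K](0) = 24/λ^5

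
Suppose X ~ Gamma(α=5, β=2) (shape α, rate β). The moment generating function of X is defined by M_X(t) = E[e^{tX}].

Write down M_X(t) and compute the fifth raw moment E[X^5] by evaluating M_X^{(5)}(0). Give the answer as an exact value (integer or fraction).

M_X(t) = 32/(2 - t)^5
dM/dt = 160/(t^6 - 12*t^5 + 60*t^4 - 160*t^3 + 240*t^2 - 192*t + 64)
d^2M/dt^2 = -960/(t^7 - 14*t^6 + 84*t^5 - 280*t^4 + 560*t^3 - 672*t^2 + 448*t - 128)
d^3M/dt^3 = 6720/(t^8 - 16*t^7 + 112*t^6 - 448*t^5 + 1120*t^4 - 1792*t^3 + 1792*t^2 - 1024*t + 256)
d^4M/dt^4 = -53760/(t^9 - 18*t^8 + 144*t^7 - 672*t^6 + 2016*t^5 - 4032*t^4 + 5376*t^3 - 4608*t^2 + 2304*t - 512)
d^5M/dt^5 = 483840/(t^10 - 20*t^9 + 180*t^8 - 960*t^7 + 3360*t^6 - 8064*t^5 + 13440*t^4 - 15360*t^3 + 11520*t^2 - 5120*t + 1024)

E[X^5] = d^5M/dt^5 |_{t=0} = 945/2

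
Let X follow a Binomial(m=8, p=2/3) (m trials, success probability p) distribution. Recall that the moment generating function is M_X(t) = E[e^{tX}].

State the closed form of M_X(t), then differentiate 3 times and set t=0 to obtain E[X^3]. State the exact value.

M_X(t) = (2*e^(t)/3 + 1/3)^8
D^3[M](t) = 131072*e^(8*t)/6561 + 351232*e^(7*t)/6561 + 14336*e^(6*t)/243 + 224000*e^(5*t)/6561 + 71680*e^(4*t)/6561 + 448*e^(3*t)/243 + 896*e^(2*t)/6561 + 16*e^(t)/6561

E[X^3] = D^3[M](0) = 1616/9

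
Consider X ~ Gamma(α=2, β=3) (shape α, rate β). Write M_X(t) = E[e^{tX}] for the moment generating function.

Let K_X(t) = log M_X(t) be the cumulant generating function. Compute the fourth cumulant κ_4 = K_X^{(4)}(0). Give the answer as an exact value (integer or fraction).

M_X(t) = 9/(3 - t)^2
K_X(t) = log M_X(t) = -2*log(3 - t) + 2*log(3)
K′(t) = -2/(t - 3)
K′′(t) = 2/(t^2 - 6*t + 9)
K′′′(t) = -4/(t^3 - 9*t^2 + 27*t - 27)
K′′′′(t) = 12/(t^4 - 12*t^3 + 54*t^2 - 108*t + 81)

κ_4 = K′′′′(0) = 4/27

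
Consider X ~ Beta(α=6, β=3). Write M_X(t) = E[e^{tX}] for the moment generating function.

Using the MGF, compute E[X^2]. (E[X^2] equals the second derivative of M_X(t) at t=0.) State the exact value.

E[X^2] = M^(2)(0) = 7/15

M_X(t) = ₁F₁(6; 9; t)
M^(2)(t) = 7*₁F₁(8; 11; t)/15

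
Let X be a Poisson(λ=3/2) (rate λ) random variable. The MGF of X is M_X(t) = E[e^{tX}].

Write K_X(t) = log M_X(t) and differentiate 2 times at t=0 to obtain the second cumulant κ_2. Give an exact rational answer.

κ_2 = K^(2)(0) = 3/2

M_X(t) = e^(3*e^(t)/2 - 3/2)
K_X(t) = log M_X(t) = 3*e^(t)/2 - 3/2
K^(2)(t) = 3*e^(t)/2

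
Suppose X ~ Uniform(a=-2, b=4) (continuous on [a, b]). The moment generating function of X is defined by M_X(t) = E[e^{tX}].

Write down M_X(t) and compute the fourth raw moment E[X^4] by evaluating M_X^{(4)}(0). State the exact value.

E[X^4] = M′′′′(0) = 176/5

M_X(t) = (e^(4*t) - e^(-2*t))/(6*t)
M′(t) = (4*t*e^(6*t) + 2*t - e^(6*t) + 1)*e^(-2*t)/(6*t^2)
M′′(t) = (8*t^2*e^(6*t) - 2*t^2 - 4*t*e^(6*t) - 2*t + e^(6*t) - 1)*e^(-2*t)/(3*t^3)
M′′′(t) = (32*t^3*e^(6*t) + 4*t^3 - 24*t^2*e^(6*t) + 6*t^2 + 12*t*e^(6*t) + 6*t - 3*e^(6*t) + 3)*e^(-2*t)/(3*t^4)
M′′′′(t) = (128*t^4*e^(6*t) - 8*t^4 - 128*t^3*e^(6*t) - 16*t^3 + 96*t^2*e^(6*t) - 24*t^2 - 48*t*e^(6*t) - 24*t + 12*e^(6*t) - 12)*e^(-2*t)/(3*t^5)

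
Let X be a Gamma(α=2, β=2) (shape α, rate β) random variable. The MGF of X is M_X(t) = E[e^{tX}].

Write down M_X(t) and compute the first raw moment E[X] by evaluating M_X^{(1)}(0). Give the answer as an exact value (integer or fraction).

E[X] = M^(1)(0) = 1

M_X(t) = 4/(2 - t)^2
M^(1)(t) = -8/(t^3 - 6*t^2 + 12*t - 8)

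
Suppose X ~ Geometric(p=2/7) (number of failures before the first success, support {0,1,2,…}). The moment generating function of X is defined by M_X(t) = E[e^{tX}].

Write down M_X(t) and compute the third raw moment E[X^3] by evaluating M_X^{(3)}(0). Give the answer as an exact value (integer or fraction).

M_X(t) = 2/(7*(1 - 5*e^(t)/7))
D^3[M](t) = (250*e^(3*t) + 1400*e^(2*t) + 490*e^(t))/(625*e^(4*t) - 3500*e^(3*t) + 7350*e^(2*t) - 6860*e^(t) + 2401)

E[X^3] = D^3[M](0) = 535/4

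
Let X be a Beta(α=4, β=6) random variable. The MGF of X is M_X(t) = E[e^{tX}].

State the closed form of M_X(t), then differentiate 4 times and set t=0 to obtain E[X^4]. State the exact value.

E[X^4] = M′′′′(0) = 7/143

M_X(t) = ₁F₁(4; 10; t)
M′(t) = 2*₁F₁(5; 11; t)/5
M′′(t) = 2*₁F₁(6; 12; t)/11
M′′′(t) = ₁F₁(7; 13; t)/11
M′′′′(t) = 7*₁F₁(8; 14; t)/143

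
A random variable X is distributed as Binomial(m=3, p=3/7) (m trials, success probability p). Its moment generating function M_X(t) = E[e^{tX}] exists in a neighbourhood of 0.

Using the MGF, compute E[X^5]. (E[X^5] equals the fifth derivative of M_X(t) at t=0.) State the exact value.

E[X^5] = M′′′′′(0) = 10161/343

M_X(t) = (3*e^(t)/7 + 4/7)^3
M′(t) = 81*e^(3*t)/343 + 216*e^(2*t)/343 + 144*e^(t)/343
M′′(t) = 243*e^(3*t)/343 + 432*e^(2*t)/343 + 144*e^(t)/343
M′′′(t) = 729*e^(3*t)/343 + 864*e^(2*t)/343 + 144*e^(t)/343
M′′′′(t) = 2187*e^(3*t)/343 + 1728*e^(2*t)/343 + 144*e^(t)/343
M′′′′′(t) = 6561*e^(3*t)/343 + 3456*e^(2*t)/343 + 144*e^(t)/343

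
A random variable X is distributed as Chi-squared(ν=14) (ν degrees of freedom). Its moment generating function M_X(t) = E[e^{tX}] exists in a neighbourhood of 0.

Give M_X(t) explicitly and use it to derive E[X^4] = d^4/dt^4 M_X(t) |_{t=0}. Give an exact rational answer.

M_X(t) = (1 - 2*t)^(-7)
D^4[M](t) = -80640/(2048*t^11 - 11264*t^10 + 28160*t^9 - 42240*t^8 + 42240*t^7 - 29568*t^6 + 14784*t^5 - 5280*t^4 + 1320*t^3 - 220*t^2 + 22*t - 1)

E[X^4] = D^4[M](0) = 80640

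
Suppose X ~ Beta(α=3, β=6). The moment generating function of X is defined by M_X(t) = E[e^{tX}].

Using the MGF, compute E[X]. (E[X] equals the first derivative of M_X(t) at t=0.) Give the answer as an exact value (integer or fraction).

E[X] = M^(1)(0) = 1/3

M_X(t) = ₁F₁(3; 9; t)
M^(1)(t) = ₁F₁(4; 10; t)/3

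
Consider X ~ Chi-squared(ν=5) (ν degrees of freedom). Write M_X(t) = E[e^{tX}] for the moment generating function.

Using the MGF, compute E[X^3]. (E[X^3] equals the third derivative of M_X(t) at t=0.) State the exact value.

M_X(t) = (1 - 2*t)^(-5/2)
dM/dt = -5/(8*t^3*√(1 - 2*t) - 12*t^2*√(1 - 2*t) + 6*t*√(1 - 2*t) - √(1 - 2*t))
d^2M/dt^2 = 35/(16*t^4*√(1 - 2*t) - 32*t^3*√(1 - 2*t) + 24*t^2*√(1 - 2*t) - 8*t*√(1 - 2*t) + √(1 - 2*t))
d^3M/dt^3 = -315/(32*t^5*√(1 - 2*t) - 80*t^4*√(1 - 2*t) + 80*t^3*√(1 - 2*t) - 40*t^2*√(1 - 2*t) + 10*t*√(1 - 2*t) - √(1 - 2*t))

E[X^3] = d^3M/dt^3 |_{t=0} = 315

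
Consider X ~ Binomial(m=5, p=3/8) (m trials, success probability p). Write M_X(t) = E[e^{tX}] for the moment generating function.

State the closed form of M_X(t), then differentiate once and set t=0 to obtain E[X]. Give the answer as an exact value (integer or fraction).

E[X] = dM/dt |_{t=0} = 15/8

M_X(t) = (3*e^(t)/8 + 5/8)^5
dM/dt = 1215*e^(5*t)/32768 + 2025*e^(4*t)/8192 + 10125*e^(3*t)/16384 + 5625*e^(2*t)/8192 + 9375*e^(t)/32768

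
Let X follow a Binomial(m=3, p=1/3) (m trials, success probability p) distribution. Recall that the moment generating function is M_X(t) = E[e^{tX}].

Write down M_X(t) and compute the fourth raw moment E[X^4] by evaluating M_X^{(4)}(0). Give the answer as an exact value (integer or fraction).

E[X^4] = D^4[M](0) = 7

M_X(t) = (e^(t)/3 + 2/3)^3
D^4[M](t) = 3*e^(3*t) + 32*e^(2*t)/9 + 4*e^(t)/9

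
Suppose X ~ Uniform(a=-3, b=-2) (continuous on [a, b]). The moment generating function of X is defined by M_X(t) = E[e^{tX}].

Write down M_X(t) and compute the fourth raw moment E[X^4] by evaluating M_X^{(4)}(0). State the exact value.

M_X(t) = (e^(-2*t) - e^(-3*t))/t
M^(4)(t) = (16*t^4*e^(t) - 81*t^4 + 32*t^3*e^(t) - 108*t^3 + 48*t^2*e^(t) - 108*t^2 + 48*t*e^(t) - 72*t + 24*e^(t) - 24)*e^(-3*t)/t^5

E[X^4] = M^(4)(0) = 211/5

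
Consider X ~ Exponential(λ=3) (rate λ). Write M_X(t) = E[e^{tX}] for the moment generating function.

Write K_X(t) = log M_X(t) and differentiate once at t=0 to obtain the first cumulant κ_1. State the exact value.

κ_1 = K′(0) = 1/3

M_X(t) = 3/(3 - t)
K_X(t) = log M_X(t) = -log(3 - t) + log(3)
K′(t) = -1/(t - 3)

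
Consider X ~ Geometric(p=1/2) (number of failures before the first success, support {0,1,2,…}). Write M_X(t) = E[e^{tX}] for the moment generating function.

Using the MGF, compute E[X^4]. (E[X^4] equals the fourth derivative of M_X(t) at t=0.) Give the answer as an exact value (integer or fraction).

E[X^4] = M^(4)(0) = 75

M_X(t) = 1/(2*(1 - e^(t)/2))
M^(4)(t) = (-e^(4*t) - 22*e^(3*t) - 44*e^(2*t) - 8*e^(t))/(e^(5*t) - 10*e^(4*t) + 40*e^(3*t) - 80*e^(2*t) + 80*e^(t) - 32)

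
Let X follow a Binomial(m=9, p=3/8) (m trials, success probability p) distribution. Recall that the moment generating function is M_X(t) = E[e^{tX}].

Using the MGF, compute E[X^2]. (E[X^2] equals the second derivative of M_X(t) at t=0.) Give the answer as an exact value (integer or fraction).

E[X^2] = D^2[M](0) = 27/2

M_X(t) = (3*e^(t)/8 + 5/8)^9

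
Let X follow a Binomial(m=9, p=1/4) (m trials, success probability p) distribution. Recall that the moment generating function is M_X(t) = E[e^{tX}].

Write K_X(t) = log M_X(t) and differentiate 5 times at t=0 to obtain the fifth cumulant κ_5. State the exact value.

κ_5 = K′′′′′(0) = -135/128

M_X(t) = (e^(t)/4 + 3/4)^9
K_X(t) = log M_X(t) = 9*log(e^(t)/4 + 3/4)
K′(t) = 9*e^(t)/(e^(t) + 3)
K′′(t) = 27*e^(t)/(e^(2*t) + 6*e^(t) + 9)
K′′′(t) = (-27*e^(2*t) + 81*e^(t))/(e^(3*t) + 9*e^(2*t) + 27*e^(t) + 27)
K′′′′(t) = (27*e^(3*t) - 324*e^(2*t) + 243*e^(t))/(e^(4*t) + 12*e^(3*t) + 54*e^(2*t) + 108*e^(t) + 81)
K′′′′′(t) = (-27*e^(4*t) + 891*e^(3*t) - 2673*e^(2*t) + 729*e^(t))/(e^(5*t) + 15*e^(4*t) + 90*e^(3*t) + 270*e^(2*t) + 405*e^(t) + 243)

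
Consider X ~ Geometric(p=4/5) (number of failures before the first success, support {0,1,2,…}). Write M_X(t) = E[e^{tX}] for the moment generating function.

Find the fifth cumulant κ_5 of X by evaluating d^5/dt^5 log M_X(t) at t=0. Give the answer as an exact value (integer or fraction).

κ_5 = K′′′′′(0) = 285/128

M_X(t) = 4/(5*(1 - e^(t)/5))
K_X(t) = log M_X(t) = -log(1 - e^(t)/5) - log(5) + 2*log(2)
K′(t) = -e^(t)/(e^(t) - 5)
K′′(t) = 5*e^(t)/(e^(2*t) - 10*e^(t) + 25)
K′′′(t) = (-5*e^(2*t) - 25*e^(t))/(e^(3*t) - 15*e^(2*t) + 75*e^(t) - 125)
K′′′′(t) = (5*e^(3*t) + 100*e^(2*t) + 125*e^(t))/(e^(4*t) - 20*e^(3*t) + 150*e^(2*t) - 500*e^(t) + 625)
K′′′′′(t) = (-5*e^(4*t) - 275*e^(3*t) - 1375*e^(2*t) - 625*e^(t))/(e^(5*t) - 25*e^(4*t) + 250*e^(3*t) - 1250*e^(2*t) + 3125*e^(t) - 3125)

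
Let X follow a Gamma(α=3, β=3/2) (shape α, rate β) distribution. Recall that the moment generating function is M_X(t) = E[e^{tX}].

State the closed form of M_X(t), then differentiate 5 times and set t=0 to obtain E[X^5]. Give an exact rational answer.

M_X(t) = 27/(8*(3/2 - t)^3)
M′(t) = 162/(16*t^4 - 96*t^3 + 216*t^2 - 216*t + 81)
M′′(t) = -1296/(32*t^5 - 240*t^4 + 720*t^3 - 1080*t^2 + 810*t - 243)
M′′′(t) = 12960/(64*t^6 - 576*t^5 + 2160*t^4 - 4320*t^3 + 4860*t^2 - 2916*t + 729)
M′′′′(t) = -155520/(128*t^7 - 1344*t^6 + 6048*t^5 - 15120*t^4 + 22680*t^3 - 20412*t^2 + 10206*t - 2187)
M′′′′′(t) = 2177280/(256*t^8 - 3072*t^7 + 16128*t^6 - 48384*t^5 + 90720*t^4 - 108864*t^3 + 81648*t^2 - 34992*t + 6561)

E[X^5] = M′′′′′(0) = 8960/27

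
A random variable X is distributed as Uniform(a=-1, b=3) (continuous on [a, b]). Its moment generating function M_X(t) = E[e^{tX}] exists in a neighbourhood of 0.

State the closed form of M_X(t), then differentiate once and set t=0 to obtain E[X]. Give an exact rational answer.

M_X(t) = (e^(3*t) - e^(-t))/(4*t)
M′(t) = (3*t*e^(4*t) + t - e^(4*t) + 1)*e^(-t)/(4*t^2)

E[X] = M′(0) = 1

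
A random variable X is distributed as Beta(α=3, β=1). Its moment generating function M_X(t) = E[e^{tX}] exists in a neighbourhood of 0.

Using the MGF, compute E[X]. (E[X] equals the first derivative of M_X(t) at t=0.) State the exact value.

E[X] = dM/dt |_{t=0} = 3/4

M_X(t) = ₁F₁(3; 4; t)
dM/dt = 3*₁F₁(4; 5; t)/4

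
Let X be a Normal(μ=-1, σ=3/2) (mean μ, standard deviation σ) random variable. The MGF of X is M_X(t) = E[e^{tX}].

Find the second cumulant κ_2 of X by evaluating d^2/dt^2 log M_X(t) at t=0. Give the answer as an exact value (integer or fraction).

κ_2 = D^2[K](0) = 9/4

M_X(t) = e^(9*t^2/8 - t)
K_X(t) = log M_X(t) = 9*t^2/8 - t
D^2[K](t) = 9/4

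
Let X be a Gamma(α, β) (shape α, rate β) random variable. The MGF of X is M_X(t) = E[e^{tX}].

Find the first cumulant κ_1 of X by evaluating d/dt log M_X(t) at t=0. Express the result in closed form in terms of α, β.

M_X(t) = (β/(β - t))^α
K_X(t) = log M_X(t) = α*(log(β) - log(β - t))
dK/dt = -α/(-β + t)

κ_1 = dK/dt |_{t=0} = α/β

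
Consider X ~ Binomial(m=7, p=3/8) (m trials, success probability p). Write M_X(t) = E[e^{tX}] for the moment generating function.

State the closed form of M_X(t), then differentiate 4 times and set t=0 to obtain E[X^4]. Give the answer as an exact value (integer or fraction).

M_X(t) = (3*e^(t)/8 + 5/8)^7

E[X^4] = M′′′′(0) = 65037/512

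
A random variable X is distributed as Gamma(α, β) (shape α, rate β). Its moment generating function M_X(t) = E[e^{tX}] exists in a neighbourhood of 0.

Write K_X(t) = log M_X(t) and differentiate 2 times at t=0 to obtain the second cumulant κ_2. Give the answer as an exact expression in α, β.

κ_2 = K^(2)(0) = α/β^2

M_X(t) = (β/(β - t))^α
K_X(t) = log M_X(t) = α*(log(β) - log(β - t))
K^(2)(t) = α/(β^2 - 2*β*t + t^2)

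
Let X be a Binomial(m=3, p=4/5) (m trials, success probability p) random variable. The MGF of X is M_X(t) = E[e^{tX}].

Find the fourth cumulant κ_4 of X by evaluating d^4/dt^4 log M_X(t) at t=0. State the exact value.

κ_4 = d^4K/dt^4 |_{t=0} = 12/625

M_X(t) = (4*e^(t)/5 + 1/5)^3
K_X(t) = log M_X(t) = 3*log(4*e^(t)/5 + 1/5)
dK/dt = 12*e^(t)/(4*e^(t) + 1)
d^2K/dt^2 = 12*e^(t)/(16*e^(2*t) + 8*e^(t) + 1)
d^3K/dt^3 = (-48*e^(2*t) + 12*e^(t))/(64*e^(3*t) + 48*e^(2*t) + 12*e^(t) + 1)
d^4K/dt^4 = (192*e^(3*t) - 192*e^(2*t) + 12*e^(t))/(256*e^(4*t) + 256*e^(3*t) + 96*e^(2*t) + 16*e^(t) + 1)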